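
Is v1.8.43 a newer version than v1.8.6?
Yes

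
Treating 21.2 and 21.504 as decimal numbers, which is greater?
21.504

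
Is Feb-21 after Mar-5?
No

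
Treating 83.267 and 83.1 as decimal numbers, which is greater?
83.267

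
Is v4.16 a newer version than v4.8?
Yes. Version numbers are compared segment by segment as integers, not as decimals: minor version 16 > 8, so v4.16 > v4.8 (even though the decimal 4.16 < 4.8).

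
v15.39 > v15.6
True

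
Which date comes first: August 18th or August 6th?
August 6th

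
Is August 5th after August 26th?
No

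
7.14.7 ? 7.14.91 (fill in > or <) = <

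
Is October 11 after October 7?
Yes. Day 11 comes after day 7 in October — this is a date comparison, not a decimal one (the decimal 10.11 would be smaller than 10.7).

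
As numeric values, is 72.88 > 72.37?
True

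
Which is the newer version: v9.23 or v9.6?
v9.23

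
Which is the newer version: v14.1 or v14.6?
v14.6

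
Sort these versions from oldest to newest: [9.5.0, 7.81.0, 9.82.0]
[7.81.0, 9.5.0, 9.82.0]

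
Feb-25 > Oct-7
False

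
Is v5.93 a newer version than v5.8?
Yes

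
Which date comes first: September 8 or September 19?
September 8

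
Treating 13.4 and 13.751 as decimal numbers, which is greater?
13.751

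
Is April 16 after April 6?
Yes. Day 16 comes after day 6 in April — this is a date comparison, not a decimal one (the decimal 4.16 would be smaller than 4.6).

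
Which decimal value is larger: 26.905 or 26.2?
26.905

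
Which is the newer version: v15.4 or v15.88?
v15.88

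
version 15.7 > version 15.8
False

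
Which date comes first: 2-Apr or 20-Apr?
2-Apr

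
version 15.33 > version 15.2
True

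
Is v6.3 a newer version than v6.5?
No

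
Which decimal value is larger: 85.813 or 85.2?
85.813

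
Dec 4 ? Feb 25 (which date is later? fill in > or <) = >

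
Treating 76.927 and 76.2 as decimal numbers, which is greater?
76.927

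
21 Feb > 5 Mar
False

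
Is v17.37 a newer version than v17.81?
No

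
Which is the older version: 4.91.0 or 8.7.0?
4.91.0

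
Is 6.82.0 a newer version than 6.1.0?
Yes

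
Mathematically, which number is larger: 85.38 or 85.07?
85.38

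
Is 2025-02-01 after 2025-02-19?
No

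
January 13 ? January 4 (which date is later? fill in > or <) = >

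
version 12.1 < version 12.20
True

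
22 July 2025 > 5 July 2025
True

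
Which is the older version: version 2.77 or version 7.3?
version 2.77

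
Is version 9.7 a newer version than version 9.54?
No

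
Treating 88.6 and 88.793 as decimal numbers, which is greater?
88.793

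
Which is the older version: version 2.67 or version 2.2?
version 2.2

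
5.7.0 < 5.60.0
True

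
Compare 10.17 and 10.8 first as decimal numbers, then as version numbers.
As decimals: 10.17 < 10.8. As versions: v10.17 > v10.8 (minor version 17 > 8).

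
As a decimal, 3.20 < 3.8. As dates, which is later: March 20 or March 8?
March 20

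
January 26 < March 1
True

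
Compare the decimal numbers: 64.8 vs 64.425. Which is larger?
64.8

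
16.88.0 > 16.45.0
True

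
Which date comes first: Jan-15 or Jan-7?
Jan-7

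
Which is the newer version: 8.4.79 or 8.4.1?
8.4.79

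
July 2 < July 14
True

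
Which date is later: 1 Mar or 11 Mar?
11 Mar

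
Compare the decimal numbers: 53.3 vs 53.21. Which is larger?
53.3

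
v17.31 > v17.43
False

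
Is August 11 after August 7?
Yes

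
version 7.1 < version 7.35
True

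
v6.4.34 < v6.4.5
False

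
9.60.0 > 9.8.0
True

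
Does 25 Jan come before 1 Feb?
Yes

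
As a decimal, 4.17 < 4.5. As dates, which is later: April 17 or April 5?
April 17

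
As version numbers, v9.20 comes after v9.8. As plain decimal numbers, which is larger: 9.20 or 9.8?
9.8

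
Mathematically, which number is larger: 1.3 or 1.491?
1.491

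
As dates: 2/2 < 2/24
True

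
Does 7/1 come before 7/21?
Yes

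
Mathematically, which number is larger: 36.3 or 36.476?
36.476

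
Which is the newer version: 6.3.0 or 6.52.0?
6.52.0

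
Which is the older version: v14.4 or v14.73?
v14.4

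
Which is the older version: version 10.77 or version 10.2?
version 10.2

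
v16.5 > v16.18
False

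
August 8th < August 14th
True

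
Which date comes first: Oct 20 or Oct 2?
Oct 2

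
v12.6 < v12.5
False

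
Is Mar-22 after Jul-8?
No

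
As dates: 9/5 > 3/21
True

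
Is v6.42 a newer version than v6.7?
Yes. Version numbers are compared segment by segment as integers, not as decimals: minor version 42 > 7, so v6.42 > v6.7 (even though the decimal 6.42 < 6.7).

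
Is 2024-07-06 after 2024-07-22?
No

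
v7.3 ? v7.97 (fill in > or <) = <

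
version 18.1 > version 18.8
False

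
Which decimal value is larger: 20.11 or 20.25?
20.25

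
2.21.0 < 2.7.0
False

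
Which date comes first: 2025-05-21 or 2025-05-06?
2025-05-06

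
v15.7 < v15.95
True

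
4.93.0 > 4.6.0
True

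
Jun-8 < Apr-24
False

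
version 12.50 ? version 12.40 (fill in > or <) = >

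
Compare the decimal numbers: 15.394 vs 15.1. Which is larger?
15.394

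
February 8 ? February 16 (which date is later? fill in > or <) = <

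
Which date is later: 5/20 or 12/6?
12/6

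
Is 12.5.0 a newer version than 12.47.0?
No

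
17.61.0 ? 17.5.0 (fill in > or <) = >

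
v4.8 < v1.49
False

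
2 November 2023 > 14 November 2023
False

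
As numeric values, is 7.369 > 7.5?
False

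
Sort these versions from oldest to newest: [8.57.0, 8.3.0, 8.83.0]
[8.3.0, 8.57.0, 8.83.0]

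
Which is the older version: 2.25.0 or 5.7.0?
2.25.0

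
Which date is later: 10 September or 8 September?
10 September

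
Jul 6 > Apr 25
True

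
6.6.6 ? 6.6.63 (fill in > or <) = <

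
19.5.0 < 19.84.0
True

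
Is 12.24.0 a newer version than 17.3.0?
No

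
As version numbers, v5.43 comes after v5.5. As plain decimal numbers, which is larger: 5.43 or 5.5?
5.5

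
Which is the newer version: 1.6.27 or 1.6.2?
1.6.27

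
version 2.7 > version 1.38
True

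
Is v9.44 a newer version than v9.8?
Yes. Version numbers are compared segment by segment as integers, not as decimals: minor version 44 > 8, so v9.44 > v9.8 (even though the decimal 9.44 < 9.8).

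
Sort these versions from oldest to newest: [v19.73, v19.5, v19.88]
[v19.5, v19.73, v19.88]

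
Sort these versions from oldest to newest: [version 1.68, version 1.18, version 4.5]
[version 1.18, version 1.68, version 4.5]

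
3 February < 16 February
True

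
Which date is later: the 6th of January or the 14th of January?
the 14th of January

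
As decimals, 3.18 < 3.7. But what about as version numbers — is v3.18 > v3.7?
True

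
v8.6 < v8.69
True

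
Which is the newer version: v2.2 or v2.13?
v2.13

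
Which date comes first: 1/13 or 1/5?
1/5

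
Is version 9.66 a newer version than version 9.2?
Yes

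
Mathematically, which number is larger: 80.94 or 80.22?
80.94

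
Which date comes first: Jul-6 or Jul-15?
Jul-6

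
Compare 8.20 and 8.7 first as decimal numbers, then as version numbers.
As decimals: 8.20 < 8.7. As versions: v8.20 > v8.7 (minor version 20 > 7).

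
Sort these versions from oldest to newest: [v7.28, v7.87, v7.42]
[v7.28, v7.42, v7.87]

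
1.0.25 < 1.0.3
False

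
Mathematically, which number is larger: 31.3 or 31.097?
31.3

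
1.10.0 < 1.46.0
True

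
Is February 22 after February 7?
Yes. Day 22 comes after day 7 in February — this is a date comparison, not a decimal one (the decimal 2.22 would be smaller than 2.7).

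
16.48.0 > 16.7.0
True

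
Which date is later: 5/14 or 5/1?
5/14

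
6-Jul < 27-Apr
False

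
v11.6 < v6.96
False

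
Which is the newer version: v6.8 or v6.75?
v6.75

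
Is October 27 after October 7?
Yes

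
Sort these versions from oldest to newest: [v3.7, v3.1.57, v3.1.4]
[v3.1.4, v3.1.57, v3.7]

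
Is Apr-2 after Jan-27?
Yes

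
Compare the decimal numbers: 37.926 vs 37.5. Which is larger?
37.926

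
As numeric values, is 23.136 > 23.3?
False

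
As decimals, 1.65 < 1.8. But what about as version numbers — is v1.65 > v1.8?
True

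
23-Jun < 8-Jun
False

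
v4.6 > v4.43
False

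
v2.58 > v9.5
False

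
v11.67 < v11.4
False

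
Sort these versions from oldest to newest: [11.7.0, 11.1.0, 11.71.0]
[11.1.0, 11.7.0, 11.71.0]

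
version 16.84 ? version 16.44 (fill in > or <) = >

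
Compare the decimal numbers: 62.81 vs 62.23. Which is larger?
62.81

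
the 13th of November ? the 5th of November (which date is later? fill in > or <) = >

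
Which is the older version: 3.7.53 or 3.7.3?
3.7.3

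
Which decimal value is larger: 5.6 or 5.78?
5.78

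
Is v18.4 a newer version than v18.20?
No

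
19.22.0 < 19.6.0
False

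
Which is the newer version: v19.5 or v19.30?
v19.30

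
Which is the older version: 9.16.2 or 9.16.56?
9.16.2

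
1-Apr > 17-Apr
False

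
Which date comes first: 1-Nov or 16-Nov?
1-Nov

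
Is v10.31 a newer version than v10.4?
Yes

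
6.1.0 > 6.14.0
False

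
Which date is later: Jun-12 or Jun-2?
Jun-12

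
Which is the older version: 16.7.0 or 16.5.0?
16.5.0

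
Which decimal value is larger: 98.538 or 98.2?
98.538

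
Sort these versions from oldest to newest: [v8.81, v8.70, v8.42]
[v8.42, v8.70, v8.81]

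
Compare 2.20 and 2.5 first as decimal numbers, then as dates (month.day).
As decimals: 2.20 < 2.5. As dates: 2/20 is later than 2/5 (day 20 > day 5).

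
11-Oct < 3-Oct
False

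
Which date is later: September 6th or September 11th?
September 11th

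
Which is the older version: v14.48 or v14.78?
v14.48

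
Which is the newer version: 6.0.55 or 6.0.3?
6.0.55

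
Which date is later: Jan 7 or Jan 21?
Jan 21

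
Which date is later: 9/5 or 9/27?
9/27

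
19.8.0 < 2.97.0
False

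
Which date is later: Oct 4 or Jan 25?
Oct 4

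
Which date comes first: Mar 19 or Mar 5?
Mar 5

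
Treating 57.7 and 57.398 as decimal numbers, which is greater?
57.7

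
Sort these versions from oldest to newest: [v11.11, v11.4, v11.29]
[v11.4, v11.11, v11.29]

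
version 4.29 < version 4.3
False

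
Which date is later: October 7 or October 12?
October 12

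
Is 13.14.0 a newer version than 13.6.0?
Yes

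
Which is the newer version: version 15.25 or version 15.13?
version 15.25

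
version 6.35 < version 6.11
False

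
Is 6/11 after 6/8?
Yes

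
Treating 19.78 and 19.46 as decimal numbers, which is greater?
19.78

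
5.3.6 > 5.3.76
False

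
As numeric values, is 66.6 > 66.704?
False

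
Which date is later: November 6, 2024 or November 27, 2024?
November 27, 2024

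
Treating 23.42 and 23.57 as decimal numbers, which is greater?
23.57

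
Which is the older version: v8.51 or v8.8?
v8.8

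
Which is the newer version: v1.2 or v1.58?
v1.58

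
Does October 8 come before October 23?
Yes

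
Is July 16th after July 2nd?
Yes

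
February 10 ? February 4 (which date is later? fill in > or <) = >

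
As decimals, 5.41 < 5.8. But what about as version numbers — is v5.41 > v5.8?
True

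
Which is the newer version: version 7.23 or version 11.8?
version 11.8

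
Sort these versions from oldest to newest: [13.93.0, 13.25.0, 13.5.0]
[13.5.0, 13.25.0, 13.93.0]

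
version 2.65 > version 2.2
True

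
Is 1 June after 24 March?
Yes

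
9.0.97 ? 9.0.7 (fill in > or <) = >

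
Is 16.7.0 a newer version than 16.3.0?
Yes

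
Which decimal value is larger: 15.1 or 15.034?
15.1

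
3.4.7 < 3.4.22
True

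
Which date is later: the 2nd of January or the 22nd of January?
the 22nd of January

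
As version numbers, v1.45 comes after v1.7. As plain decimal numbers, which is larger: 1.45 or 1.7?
1.7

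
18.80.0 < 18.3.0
False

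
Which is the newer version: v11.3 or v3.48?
v11.3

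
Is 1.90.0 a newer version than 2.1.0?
No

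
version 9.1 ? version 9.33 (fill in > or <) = <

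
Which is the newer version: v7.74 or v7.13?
v7.74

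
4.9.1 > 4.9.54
False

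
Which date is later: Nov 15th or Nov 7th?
Nov 15th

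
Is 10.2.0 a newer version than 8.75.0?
Yes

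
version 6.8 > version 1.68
True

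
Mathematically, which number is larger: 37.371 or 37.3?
37.371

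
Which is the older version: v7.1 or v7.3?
v7.1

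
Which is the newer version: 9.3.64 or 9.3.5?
9.3.64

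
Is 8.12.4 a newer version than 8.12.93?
No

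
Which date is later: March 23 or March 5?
March 23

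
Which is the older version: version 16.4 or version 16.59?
version 16.4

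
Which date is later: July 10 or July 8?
July 10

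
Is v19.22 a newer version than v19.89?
No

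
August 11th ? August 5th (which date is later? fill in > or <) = >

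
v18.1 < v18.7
True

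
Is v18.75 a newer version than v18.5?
Yes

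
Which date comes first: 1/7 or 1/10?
1/7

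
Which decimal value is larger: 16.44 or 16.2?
16.44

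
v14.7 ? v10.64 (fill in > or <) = >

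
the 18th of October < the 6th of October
False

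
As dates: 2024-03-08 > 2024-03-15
False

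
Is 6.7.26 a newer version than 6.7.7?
Yes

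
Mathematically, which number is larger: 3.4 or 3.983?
3.983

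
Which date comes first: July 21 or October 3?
July 21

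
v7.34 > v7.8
True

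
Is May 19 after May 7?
Yes. Day 19 comes after day 7 in May — this is a date comparison, not a decimal one (the decimal 5.19 would be smaller than 5.7).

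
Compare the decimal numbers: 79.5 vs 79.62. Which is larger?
79.62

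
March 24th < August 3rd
True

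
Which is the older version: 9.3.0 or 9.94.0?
9.3.0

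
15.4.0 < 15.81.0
True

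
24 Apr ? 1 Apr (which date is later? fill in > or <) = >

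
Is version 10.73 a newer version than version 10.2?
Yes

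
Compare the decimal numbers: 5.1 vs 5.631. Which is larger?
5.631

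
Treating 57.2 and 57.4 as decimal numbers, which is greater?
57.4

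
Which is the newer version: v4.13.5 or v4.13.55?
v4.13.55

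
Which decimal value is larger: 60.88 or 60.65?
60.88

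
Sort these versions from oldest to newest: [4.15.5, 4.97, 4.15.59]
[4.15.5, 4.15.59, 4.97]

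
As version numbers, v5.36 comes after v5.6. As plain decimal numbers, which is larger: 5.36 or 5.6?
5.6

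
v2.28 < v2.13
False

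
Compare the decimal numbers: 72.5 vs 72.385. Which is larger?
72.5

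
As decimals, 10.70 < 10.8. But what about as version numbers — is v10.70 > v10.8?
True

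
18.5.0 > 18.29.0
False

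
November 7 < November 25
True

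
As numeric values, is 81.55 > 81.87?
False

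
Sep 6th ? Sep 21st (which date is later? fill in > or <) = <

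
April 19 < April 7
False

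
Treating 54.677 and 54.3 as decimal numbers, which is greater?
54.677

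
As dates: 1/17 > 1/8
True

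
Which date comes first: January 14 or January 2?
January 2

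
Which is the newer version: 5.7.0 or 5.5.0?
5.7.0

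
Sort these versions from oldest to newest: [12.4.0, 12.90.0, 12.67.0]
[12.4.0, 12.67.0, 12.90.0]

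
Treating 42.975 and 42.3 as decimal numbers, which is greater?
42.975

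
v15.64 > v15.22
True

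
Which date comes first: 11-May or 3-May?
3-May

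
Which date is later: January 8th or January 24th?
January 24th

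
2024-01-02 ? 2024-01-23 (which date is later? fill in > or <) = <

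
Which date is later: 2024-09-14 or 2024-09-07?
2024-09-14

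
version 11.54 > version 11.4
True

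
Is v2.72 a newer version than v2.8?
Yes. Version numbers are compared segment by segment as integers, not as decimals: minor version 72 > 8, so v2.72 > v2.8 (even though the decimal 2.72 < 2.8).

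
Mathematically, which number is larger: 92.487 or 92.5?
92.5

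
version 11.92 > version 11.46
True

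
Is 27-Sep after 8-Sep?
Yes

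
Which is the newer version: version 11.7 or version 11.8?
version 11.8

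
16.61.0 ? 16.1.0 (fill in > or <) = >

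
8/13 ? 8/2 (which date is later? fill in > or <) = >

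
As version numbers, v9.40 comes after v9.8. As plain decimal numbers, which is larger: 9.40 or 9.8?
9.8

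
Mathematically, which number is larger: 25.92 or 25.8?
25.92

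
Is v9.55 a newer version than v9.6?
Yes. Version numbers are compared segment by segment as integers, not as decimals: minor version 55 > 6, so v9.55 > v9.6 (even though the decimal 9.55 < 9.6).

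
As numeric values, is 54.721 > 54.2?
True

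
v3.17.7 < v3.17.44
True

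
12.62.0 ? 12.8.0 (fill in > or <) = >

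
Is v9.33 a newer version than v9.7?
Yes. Version numbers are compared segment by segment as integers, not as decimals: minor version 33 > 7, so v9.33 > v9.7 (even though the decimal 9.33 < 9.7).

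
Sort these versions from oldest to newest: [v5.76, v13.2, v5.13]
[v5.13, v5.76, v13.2]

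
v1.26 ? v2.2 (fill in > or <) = <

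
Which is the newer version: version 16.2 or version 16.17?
version 16.17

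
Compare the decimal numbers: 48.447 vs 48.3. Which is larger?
48.447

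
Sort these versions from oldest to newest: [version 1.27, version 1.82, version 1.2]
[version 1.2, version 1.27, version 1.82]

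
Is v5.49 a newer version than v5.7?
Yes. Version numbers are compared segment by segment as integers, not as decimals: minor version 49 > 7, so v5.49 > v5.7 (even though the decimal 5.49 < 5.7).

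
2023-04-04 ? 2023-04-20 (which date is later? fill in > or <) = <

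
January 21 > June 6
False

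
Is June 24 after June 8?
Yes. Day 24 comes after day 8 in June — this is a date comparison, not a decimal one (the decimal 6.24 would be smaller than 6.8).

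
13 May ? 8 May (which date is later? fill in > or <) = >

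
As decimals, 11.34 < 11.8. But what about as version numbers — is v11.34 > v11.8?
True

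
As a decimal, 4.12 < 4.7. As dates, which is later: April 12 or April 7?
April 12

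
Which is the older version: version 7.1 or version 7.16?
version 7.1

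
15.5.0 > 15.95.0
False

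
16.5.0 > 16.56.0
False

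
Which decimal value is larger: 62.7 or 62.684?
62.7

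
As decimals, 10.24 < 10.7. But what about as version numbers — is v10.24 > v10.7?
True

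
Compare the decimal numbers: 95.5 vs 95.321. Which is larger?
95.5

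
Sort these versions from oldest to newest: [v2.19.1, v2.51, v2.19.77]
[v2.19.1, v2.19.77, v2.51]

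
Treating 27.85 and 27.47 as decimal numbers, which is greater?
27.85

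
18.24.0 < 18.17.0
False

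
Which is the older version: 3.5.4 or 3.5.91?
3.5.4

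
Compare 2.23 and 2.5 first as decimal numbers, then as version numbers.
As decimals: 2.23 < 2.5. As versions: v2.23 > v2.5 (minor version 23 > 5).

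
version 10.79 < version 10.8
False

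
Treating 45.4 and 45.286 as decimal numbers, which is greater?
45.4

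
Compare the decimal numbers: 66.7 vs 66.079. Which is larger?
66.7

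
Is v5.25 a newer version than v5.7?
Yes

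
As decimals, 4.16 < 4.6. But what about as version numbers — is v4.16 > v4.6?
True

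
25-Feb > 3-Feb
True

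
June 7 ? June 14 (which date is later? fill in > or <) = <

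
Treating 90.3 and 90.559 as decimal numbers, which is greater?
90.559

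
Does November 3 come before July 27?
No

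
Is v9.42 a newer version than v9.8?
Yes. Version numbers are compared segment by segment as integers, not as decimals: minor version 42 > 8, so v9.42 > v9.8 (even though the decimal 9.42 < 9.8).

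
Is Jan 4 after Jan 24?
No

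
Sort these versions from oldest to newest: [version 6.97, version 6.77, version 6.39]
[version 6.39, version 6.77, version 6.97]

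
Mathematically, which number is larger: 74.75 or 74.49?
74.75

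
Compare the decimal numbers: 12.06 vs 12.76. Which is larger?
12.76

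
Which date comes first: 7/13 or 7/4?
7/4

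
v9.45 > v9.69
False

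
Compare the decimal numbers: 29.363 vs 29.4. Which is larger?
29.4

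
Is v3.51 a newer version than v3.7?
Yes. Version numbers are compared segment by segment as integers, not as decimals: minor version 51 > 7, so v3.51 > v3.7 (even though the decimal 3.51 < 3.7).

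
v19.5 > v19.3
True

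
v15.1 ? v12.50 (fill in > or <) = >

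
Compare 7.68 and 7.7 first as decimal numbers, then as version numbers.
As decimals: 7.68 < 7.7. As versions: v7.68 > v7.7 (minor version 68 > 7).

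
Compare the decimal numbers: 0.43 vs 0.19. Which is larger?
0.43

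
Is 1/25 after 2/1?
No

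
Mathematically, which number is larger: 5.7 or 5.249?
5.7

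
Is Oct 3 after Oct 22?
No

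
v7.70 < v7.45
False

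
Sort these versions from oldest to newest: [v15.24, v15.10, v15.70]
[v15.10, v15.24, v15.70]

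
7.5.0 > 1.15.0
True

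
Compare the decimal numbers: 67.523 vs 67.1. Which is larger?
67.523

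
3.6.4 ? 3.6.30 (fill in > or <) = <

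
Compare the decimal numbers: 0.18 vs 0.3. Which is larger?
0.3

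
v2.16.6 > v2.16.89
False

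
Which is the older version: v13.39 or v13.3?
v13.3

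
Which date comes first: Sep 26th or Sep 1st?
Sep 1st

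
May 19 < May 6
False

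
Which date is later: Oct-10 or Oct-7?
Oct-10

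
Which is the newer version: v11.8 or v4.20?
v11.8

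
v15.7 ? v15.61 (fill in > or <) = <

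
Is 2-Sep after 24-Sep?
No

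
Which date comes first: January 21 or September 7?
January 21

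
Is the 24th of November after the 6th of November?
Yes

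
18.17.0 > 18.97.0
False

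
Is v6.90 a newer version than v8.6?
No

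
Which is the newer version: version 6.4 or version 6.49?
version 6.49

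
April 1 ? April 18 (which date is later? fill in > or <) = <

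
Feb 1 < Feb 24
True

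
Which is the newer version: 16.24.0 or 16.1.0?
16.24.0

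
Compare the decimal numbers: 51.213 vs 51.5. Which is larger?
51.5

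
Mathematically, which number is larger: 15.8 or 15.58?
15.8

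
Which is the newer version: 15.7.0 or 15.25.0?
15.25.0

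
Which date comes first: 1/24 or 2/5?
1/24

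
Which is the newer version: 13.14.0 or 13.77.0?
13.77.0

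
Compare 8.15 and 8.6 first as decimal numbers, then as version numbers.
As decimals: 8.15 < 8.6. As versions: v8.15 > v8.6 (minor version 15 > 6).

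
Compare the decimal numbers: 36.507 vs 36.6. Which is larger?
36.6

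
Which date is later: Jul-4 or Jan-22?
Jul-4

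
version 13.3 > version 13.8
False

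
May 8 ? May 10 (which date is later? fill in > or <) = <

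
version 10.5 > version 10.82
False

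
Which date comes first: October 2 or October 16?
October 2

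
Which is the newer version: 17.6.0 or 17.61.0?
17.61.0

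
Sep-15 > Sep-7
True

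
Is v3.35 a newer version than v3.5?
Yes. Version numbers are compared segment by segment as integers, not as decimals: minor version 35 > 5, so v3.35 > v3.5 (even though the decimal 3.35 < 3.5).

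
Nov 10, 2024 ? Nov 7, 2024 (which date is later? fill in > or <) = >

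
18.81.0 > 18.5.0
True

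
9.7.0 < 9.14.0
True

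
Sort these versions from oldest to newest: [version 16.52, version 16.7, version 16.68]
[version 16.7, version 16.52, version 16.68]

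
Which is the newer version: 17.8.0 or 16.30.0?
17.8.0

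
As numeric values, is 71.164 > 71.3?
False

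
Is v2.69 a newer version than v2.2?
Yes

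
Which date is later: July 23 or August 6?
August 6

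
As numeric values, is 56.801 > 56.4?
True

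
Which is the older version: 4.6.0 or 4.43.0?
4.6.0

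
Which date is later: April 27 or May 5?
May 5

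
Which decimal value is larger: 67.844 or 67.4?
67.844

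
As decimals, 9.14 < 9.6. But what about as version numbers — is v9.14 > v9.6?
True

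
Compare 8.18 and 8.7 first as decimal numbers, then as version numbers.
As decimals: 8.18 < 8.7. As versions: v8.18 > v8.7 (minor version 18 > 7).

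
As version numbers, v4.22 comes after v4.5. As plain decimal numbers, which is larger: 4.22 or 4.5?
4.5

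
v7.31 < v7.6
False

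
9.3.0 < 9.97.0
True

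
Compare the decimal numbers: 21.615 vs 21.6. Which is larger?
21.615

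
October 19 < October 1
False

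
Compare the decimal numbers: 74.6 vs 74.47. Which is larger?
74.6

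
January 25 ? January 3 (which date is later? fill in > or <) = >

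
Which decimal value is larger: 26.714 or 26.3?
26.714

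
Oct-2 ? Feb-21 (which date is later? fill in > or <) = >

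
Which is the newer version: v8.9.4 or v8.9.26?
v8.9.26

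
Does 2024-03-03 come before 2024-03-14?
Yes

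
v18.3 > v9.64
True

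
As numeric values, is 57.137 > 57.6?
False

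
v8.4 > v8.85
False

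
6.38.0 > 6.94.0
False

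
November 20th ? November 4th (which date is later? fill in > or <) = >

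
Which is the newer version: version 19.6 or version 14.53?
version 19.6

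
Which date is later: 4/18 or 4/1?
4/18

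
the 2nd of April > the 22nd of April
False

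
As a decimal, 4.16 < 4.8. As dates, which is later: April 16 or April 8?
April 16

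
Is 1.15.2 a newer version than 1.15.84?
No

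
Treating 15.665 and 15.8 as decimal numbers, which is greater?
15.8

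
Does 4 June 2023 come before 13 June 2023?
Yes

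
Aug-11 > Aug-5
True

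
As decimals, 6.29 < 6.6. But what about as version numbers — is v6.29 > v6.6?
True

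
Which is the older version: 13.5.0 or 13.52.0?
13.5.0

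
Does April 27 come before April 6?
No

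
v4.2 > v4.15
False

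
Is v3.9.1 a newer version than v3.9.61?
No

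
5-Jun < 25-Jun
True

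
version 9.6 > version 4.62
True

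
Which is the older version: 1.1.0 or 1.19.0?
1.1.0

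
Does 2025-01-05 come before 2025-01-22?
Yes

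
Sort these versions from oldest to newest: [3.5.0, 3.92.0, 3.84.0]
[3.5.0, 3.84.0, 3.92.0]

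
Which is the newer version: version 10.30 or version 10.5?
version 10.30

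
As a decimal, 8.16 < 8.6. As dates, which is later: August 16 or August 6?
August 16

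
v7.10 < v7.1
False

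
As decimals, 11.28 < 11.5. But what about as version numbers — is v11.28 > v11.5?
True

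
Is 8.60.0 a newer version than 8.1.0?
Yes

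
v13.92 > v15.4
False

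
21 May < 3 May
False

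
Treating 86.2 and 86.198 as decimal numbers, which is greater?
86.2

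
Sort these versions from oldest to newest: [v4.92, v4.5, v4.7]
[v4.5, v4.7, v4.92]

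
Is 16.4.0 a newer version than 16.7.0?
No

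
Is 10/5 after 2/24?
Yes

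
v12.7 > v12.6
True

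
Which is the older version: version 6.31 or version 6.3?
version 6.3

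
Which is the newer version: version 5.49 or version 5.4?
version 5.49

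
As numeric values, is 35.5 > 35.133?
True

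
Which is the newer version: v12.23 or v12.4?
v12.23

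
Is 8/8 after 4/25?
Yes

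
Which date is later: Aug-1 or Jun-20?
Aug-1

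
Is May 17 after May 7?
Yes. Day 17 comes after day 7 in May — this is a date comparison, not a decimal one (the decimal 5.17 would be smaller than 5.7).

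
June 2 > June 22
False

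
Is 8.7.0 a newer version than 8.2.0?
Yes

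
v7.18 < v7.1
False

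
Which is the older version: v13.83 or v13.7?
v13.7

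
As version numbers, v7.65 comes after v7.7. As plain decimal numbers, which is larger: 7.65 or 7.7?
7.7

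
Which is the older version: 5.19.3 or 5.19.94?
5.19.3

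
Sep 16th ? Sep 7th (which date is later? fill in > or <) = >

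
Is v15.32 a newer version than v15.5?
Yes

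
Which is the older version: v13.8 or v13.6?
v13.6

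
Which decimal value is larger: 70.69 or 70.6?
70.69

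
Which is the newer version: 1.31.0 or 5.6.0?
5.6.0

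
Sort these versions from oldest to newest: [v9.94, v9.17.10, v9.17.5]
[v9.17.5, v9.17.10, v9.94]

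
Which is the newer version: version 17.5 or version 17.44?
version 17.44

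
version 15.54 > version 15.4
True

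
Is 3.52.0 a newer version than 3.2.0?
Yes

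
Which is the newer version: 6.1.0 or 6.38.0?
6.38.0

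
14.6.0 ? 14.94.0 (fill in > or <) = <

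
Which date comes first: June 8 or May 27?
May 27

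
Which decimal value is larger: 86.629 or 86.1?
86.629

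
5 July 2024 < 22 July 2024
True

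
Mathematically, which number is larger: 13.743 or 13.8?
13.8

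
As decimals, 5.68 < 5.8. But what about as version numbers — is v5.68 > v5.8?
True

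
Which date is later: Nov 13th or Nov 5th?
Nov 13th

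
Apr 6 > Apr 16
False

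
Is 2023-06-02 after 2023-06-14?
No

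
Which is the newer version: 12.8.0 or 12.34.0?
12.34.0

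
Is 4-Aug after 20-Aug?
No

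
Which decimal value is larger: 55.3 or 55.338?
55.338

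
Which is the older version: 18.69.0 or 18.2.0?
18.2.0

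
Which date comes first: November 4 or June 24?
June 24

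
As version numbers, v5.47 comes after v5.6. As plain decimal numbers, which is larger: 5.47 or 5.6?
5.6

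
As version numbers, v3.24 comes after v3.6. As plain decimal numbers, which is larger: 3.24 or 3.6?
3.6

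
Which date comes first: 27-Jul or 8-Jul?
8-Jul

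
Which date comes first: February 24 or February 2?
February 2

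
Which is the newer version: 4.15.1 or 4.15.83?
4.15.83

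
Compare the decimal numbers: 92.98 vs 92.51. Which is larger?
92.98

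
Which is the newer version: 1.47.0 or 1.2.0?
1.47.0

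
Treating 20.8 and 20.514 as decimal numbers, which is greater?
20.8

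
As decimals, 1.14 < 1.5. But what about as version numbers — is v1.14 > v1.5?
True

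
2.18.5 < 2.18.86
True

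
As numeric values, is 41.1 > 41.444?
False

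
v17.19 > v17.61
False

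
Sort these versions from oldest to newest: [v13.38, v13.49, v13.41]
[v13.38, v13.41, v13.49]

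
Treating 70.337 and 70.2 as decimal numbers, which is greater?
70.337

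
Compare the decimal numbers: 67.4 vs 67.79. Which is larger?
67.79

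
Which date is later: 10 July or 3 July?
10 July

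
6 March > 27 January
True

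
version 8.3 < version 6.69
False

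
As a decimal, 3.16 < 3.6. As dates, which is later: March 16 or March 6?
March 16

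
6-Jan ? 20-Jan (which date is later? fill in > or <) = <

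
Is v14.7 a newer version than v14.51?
No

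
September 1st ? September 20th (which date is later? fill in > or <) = <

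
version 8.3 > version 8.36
False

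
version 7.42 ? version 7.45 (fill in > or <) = <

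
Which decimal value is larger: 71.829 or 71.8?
71.829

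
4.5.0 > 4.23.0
False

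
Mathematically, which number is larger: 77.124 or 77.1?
77.124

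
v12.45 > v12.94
False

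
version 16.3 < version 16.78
True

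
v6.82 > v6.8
True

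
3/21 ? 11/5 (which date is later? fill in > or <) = <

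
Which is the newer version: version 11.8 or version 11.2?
version 11.8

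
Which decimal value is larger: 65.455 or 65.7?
65.7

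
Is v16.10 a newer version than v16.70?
No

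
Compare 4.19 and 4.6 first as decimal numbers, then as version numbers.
As decimals: 4.19 < 4.6. As versions: v4.19 > v4.6 (minor version 19 > 6).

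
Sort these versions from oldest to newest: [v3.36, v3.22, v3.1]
[v3.1, v3.22, v3.36]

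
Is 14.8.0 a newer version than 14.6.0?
Yes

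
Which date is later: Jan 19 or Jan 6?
Jan 19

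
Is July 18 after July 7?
Yes. Day 18 comes after day 7 in July — this is a date comparison, not a decimal one (the decimal 7.18 would be smaller than 7.7).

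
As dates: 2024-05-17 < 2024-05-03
False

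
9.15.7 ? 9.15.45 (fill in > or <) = <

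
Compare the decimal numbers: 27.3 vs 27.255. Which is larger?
27.3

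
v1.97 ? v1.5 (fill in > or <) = >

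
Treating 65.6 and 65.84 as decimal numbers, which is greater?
65.84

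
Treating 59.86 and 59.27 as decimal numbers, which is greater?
59.86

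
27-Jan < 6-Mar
True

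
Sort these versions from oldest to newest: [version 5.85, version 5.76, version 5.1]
[version 5.1, version 5.76, version 5.85]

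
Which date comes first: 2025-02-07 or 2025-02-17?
2025-02-07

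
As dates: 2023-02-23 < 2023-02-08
False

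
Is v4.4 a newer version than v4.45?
No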